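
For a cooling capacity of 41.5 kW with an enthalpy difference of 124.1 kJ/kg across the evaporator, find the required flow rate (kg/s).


m_dot = Q / dh
m_dot = 41.5 / 124.1
m_dot = 0.3344 kg/s

0.3344


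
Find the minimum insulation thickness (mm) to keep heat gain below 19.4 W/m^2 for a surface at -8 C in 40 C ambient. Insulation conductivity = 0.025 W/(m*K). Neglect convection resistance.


dT = 40 - (-8) = 48 K
thickness = k * dT / q_max * 1000
thickness = 0.025 * 48 / 19.4 * 1000
thickness = 61.9 mm

61.9


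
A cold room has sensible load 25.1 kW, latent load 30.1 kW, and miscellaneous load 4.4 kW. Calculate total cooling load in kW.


Q_total = Q_s + Q_l + Q_misc
Q_total = 25.1 + 30.1 + 4.4
Q_total = 59.6 kW

59.6


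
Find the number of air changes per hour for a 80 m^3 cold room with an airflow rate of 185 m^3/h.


ACH = flow / volume
ACH = 185 / 80
ACH = 2.313

2.313


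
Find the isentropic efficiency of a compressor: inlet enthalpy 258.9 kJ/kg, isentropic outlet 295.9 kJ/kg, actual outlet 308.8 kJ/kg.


dh_ideal = 295.9 - 258.9 = 37.0 kJ/kg
dh_actual = 308.8 - 258.9 = 49.9 kJ/kg
eta_s = dh_ideal / dh_actual = 37.0 / 49.9
eta_s = 0.7415

0.7415


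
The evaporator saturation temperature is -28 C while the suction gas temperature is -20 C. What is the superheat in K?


Superheat = T_suction - T_evap
Superheat = -20 - (-28)
Superheat = 8 K

8


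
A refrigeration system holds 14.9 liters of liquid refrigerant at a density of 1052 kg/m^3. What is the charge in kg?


Charge = V * rho / 1000
Charge = 14.9 * 1052 / 1000
Charge = 15.67 kg

15.67


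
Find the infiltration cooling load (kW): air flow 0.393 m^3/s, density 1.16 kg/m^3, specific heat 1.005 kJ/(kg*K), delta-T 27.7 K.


Q = V_dot * rho * cp * dT
Q = 0.393 * 1.16 * 1.005 * 27.7
Q = 12.691 kW

12.691


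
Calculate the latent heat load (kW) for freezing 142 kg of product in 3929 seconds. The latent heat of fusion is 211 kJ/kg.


Q_lat = m * h_fg / t
Q_lat = 142 * 211 / 3929
Q_lat = 7.63 kW

7.63


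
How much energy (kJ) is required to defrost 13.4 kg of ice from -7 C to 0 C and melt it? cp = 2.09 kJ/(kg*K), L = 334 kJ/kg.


Sensible heat = cp * dT = 2.09 * 7 = 14.63 kJ/kg
Total per kg = 14.63 + 334 = 348.63 kJ/kg
Q = m * total = 13.4 * 348.63
Q = 4671.6 kJ

4671.6


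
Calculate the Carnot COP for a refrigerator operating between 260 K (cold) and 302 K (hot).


dT = 302 - 260 = 42 K
COP_carnot = T_cold / dT = 260 / 42
COP_carnot = 6.19

6.19


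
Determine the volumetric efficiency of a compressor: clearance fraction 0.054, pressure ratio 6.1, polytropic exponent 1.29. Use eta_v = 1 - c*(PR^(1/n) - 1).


PR^(1/n) = 6.1^(1/1.29) = 4.06240126
eta_v = 1 - 0.054 * (4.06240126 - 1)
eta_v = 0.8346

0.8346


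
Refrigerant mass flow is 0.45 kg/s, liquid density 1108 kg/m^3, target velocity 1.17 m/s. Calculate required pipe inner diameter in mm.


A = m_dot / (rho * v) = 0.45 / (1108 * 1.17) = 0.0003471257984 m^2
d = sqrt(4*A/pi) * 1000
d = 21.0 mm

21.0


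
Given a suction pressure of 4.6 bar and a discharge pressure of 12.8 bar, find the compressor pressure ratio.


PR = P_high / P_low
PR = 12.8 / 4.6
PR = 2.783

2.783


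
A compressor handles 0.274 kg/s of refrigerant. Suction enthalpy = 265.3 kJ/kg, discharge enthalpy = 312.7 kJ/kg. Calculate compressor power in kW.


dh = 312.7 - 265.3 = 47.4 kJ/kg
W = m_dot * dh = 0.274 * 47.4 = 12.99 kW

12.99


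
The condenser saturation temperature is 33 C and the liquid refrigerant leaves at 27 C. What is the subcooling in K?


Subcooling = T_cond - T_liquid
Subcooling = 33 - 27
Subcooling = 6 K

6


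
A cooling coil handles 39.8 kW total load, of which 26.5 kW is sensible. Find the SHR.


SHR = Q_sensible / Q_total
SHR = 26.5 / 39.8
SHR = 0.666

0.666


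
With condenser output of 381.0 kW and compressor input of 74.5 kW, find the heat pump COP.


COP_hp = Q_cond / W
COP_hp = 381.0 / 74.5
COP_hp = 5.114

5.114


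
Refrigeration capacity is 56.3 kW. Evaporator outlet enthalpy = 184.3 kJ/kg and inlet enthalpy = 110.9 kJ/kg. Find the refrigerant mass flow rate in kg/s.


dh = 184.3 - 110.9 = 73.4 kJ/kg
m_dot = Q / dh = 56.3 / 73.4 = 0.767 kg/s

0.767


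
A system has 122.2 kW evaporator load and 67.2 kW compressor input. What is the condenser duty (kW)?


Q_cond = Q_evap + W
Q_cond = 122.2 + 67.2
Q_cond = 189.4 kW

189.4


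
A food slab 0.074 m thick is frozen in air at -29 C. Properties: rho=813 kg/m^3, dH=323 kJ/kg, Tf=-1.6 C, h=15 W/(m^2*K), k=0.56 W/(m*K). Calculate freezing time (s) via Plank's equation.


dT = -1.6 - (-29) = 27.4 K
term1 = a/(2h) = 0.074/(2*15) = 0.002466666667
term2 = a^2/(8k) = 0.074^2/(8*0.56) = 0.001222321429
t = rho*dH*1000/dT * (term1 + term2)
t = 813*323*1000/27.4 * (0.002466666667 + 0.001222321429)
t = 35355 s

35355


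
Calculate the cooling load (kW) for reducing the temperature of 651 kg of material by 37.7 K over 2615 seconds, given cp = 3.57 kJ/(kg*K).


Q = m * cp * dT / t
Q = 651 * 3.57 * 37.7 / 2615
Q = 33.506 kW

33.506


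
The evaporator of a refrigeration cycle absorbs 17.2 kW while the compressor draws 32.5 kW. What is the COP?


COP = Q_evap / W
COP = 17.2 / 32.5
COP = 0.529

0.529


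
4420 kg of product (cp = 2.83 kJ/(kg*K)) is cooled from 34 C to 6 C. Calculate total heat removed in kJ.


dT = 34 - (6) = 28 K
Q = m * cp * dT = 4420 * 2.83 * 28
Q = 350241 kJ

350241


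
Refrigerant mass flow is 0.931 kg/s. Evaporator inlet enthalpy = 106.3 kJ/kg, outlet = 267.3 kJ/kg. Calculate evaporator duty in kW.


dh = 267.3 - 106.3 = 161.0 kJ/kg
Q_evap = m_dot * dh = 0.931 * 161.0
Q_evap = 149.89 kW

149.89


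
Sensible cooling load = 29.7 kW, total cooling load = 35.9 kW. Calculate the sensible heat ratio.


SHR = Q_sensible / Q_total
SHR = 29.7 / 35.9
SHR = 0.827

0.827


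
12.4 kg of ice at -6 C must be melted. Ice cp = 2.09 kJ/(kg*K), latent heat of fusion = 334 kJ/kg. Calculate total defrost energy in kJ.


Sensible heat = cp * dT = 2.09 * 6 = 12.54 kJ/kg
Total per kg = 12.54 + 334 = 346.54 kJ/kg
Q = m * total = 12.4 * 346.54
Q = 4297.1 kJ

4297.1


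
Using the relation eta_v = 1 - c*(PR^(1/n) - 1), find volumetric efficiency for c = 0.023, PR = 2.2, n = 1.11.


PR^(1/n) = 2.2^(1/1.11) = 2.0346462
eta_v = 1 - 0.023 * (2.0346462 - 1)
eta_v = 0.9762

0.9762


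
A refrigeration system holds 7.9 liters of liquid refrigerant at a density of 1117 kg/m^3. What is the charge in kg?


Charge = V * rho / 1000
Charge = 7.9 * 1117 / 1000
Charge = 8.82 kg

8.82


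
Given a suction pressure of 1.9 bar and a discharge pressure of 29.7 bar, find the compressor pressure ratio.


PR = P_high / P_low
PR = 29.7 / 1.9
PR = 15.632

15.632


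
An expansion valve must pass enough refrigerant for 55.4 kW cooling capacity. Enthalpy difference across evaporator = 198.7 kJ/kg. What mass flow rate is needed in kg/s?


m_dot = Q / dh
m_dot = 55.4 / 198.7
m_dot = 0.2788 kg/s

0.2788


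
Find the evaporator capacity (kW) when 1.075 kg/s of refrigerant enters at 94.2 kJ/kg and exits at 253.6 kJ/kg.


dh = 253.6 - 94.2 = 159.4 kJ/kg
Q_evap = m_dot * dh = 1.075 * 159.4
Q_evap = 171.36 kW

171.36


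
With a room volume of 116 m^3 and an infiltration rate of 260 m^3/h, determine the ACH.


ACH = flow / volume
ACH = 260 / 116
ACH = 2.241

2.241


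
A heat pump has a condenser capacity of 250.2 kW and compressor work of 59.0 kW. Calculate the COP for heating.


COP_hp = Q_cond / W
COP_hp = 250.2 / 59.0
COP_hp = 4.241

4.241


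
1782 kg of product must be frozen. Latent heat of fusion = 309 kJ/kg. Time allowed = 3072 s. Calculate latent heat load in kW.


Q_lat = m * h_fg / t
Q_lat = 1782 * 309 / 3072
Q_lat = 179.24 kW

179.24


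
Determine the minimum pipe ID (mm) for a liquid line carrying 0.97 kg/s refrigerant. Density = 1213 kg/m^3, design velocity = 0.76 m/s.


A = m_dot / (rho * v) = 0.97 / (1213 * 0.76) = 0.001052197683 m^2
d = sqrt(4*A/pi) * 1000
d = 36.6 mm

36.6


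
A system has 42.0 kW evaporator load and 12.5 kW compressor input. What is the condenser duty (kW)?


Q_cond = Q_evap + W
Q_cond = 42.0 + 12.5
Q_cond = 54.5 kW

54.5


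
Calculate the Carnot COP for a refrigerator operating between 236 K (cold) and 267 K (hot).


dT = 267 - 236 = 31 K
COP_carnot = T_cold / dT = 236 / 31
COP_carnot = 7.613

7.613


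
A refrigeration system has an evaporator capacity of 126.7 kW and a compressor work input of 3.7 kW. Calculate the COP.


COP = Q_evap / W
COP = 126.7 / 3.7
COP = 34.243

34.243


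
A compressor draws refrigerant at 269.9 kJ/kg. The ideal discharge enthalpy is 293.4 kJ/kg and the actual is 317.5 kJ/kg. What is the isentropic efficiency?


dh_ideal = 293.4 - 269.9 = 23.5 kJ/kg
dh_actual = 317.5 - 269.9 = 47.6 kJ/kg
eta_s = dh_ideal / dh_actual = 23.5 / 47.6
eta_s = 0.4937

0.4937


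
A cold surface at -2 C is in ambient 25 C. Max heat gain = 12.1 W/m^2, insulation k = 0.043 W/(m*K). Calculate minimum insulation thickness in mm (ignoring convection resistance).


dT = 25 - (-2) = 27 K
thickness = k * dT / q_max * 1000
thickness = 0.043 * 27 / 12.1 * 1000
thickness = 96.0 mm

96.0


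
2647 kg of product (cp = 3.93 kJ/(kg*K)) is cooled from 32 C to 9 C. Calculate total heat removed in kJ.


dT = 32 - (9) = 23 K
Q = m * cp * dT = 2647 * 3.93 * 23
Q = 239262 kJ

239262


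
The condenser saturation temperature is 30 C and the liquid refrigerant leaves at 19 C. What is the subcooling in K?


Subcooling = T_cond - T_liquid
Subcooling = 30 - 19
Subcooling = 11 K

11


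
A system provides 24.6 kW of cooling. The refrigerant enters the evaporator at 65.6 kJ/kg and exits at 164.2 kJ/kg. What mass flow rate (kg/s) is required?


dh = 164.2 - 65.6 = 98.6 kJ/kg
m_dot = Q / dh = 24.6 / 98.6 = 0.2495 kg/s

0.2495


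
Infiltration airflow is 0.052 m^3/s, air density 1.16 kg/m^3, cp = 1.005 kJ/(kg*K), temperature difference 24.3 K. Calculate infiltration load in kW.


Q = V_dot * rho * cp * dT
Q = 0.052 * 1.16 * 1.005 * 24.3
Q = 1.473 kW

1.473


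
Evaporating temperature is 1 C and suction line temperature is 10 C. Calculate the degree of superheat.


Superheat = T_suction - T_evap
Superheat = 10 - (1)
Superheat = 9 K

9


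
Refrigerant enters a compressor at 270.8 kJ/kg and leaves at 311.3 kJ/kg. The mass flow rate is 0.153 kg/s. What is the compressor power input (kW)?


dh = 311.3 - 270.8 = 40.5 kJ/kg
W = m_dot * dh = 0.153 * 40.5 = 6.2 kW

6.2


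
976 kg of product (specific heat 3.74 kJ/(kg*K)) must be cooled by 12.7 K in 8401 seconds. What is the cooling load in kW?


Q = m * cp * dT / t
Q = 976 * 3.74 * 12.7 / 8401
Q = 5.518 kW

5.518


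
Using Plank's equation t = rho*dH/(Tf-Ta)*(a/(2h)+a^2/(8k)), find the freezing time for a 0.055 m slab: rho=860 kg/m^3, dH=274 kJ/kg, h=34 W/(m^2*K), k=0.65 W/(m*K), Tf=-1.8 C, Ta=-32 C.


dT = -1.8 - (-32) = 30.2 K
term1 = a/(2h) = 0.055/(2*34) = 0.0008088235294
term2 = a^2/(8k) = 0.055^2/(8*0.65) = 0.0005817307692
t = rho*dH*1000/dT * (term1 + term2)
t = 860*274*1000/30.2 * (0.0008088235294 + 0.0005817307692)
t = 10850 s

10850


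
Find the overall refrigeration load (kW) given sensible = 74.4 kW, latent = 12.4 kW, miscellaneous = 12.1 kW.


Q_total = Q_s + Q_l + Q_misc
Q_total = 74.4 + 12.4 + 12.1
Q_total = 98.9 kW

98.9


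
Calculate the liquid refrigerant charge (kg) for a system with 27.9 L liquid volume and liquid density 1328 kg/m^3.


Charge = V * rho / 1000
Charge = 27.9 * 1328 / 1000
Charge = 37.05 kg

37.05


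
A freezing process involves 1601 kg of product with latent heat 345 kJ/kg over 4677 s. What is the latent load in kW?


Q_lat = m * h_fg / t
Q_lat = 1601 * 345 / 4677
Q_lat = 118.1 kW

118.1


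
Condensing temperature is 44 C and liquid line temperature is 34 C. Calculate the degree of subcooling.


Subcooling = T_cond - T_liquid
Subcooling = 44 - 34
Subcooling = 10 K

10


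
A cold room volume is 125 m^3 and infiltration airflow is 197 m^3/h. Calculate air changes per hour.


ACH = flow / volume
ACH = 197 / 125
ACH = 1.576

1.576


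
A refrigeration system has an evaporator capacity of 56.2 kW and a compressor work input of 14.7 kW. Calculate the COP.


COP = Q_evap / W
COP = 56.2 / 14.7
COP = 3.823

3.823


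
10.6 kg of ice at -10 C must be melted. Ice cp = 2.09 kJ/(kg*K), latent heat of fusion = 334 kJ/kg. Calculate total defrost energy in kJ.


Sensible heat = cp * dT = 2.09 * 10 = 20.9 kJ/kg
Total per kg = 20.9 + 334 = 354.9 kJ/kg
Q = m * total = 10.6 * 354.9
Q = 3761.9 kJ

3761.9


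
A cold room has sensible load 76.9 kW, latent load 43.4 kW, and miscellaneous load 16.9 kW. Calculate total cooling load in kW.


Q_total = Q_s + Q_l + Q_misc
Q_total = 76.9 + 43.4 + 16.9
Q_total = 137.2 kW

137.2


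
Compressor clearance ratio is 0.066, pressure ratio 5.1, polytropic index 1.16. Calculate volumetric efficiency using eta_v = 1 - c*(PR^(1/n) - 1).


PR^(1/n) = 5.1^(1/1.16) = 4.07356162
eta_v = 1 - 0.066 * (4.07356162 - 1)
eta_v = 0.7971

0.7971


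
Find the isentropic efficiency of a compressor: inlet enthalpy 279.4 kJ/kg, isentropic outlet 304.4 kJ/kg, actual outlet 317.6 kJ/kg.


dh_ideal = 304.4 - 279.4 = 25.0 kJ/kg
dh_actual = 317.6 - 279.4 = 38.2 kJ/kg
eta_s = dh_ideal / dh_actual = 25.0 / 38.2
eta_s = 0.6545

0.6545


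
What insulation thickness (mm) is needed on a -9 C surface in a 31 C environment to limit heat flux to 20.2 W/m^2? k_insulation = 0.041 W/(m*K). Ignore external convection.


dT = 31 - (-9) = 40 K
thickness = k * dT / q_max * 1000
thickness = 0.041 * 40 / 20.2 * 1000
thickness = 81.2 mm

81.2


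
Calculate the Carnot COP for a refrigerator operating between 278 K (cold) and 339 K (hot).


dT = 339 - 278 = 61 K
COP_carnot = T_cold / dT = 278 / 61
COP_carnot = 4.557

4.557


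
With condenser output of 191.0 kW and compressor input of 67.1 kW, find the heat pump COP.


COP_hp = Q_cond / W
COP_hp = 191.0 / 67.1
COP_hp = 2.846

2.846


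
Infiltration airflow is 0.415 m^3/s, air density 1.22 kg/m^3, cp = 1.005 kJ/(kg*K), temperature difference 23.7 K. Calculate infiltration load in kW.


Q = V_dot * rho * cp * dT
Q = 0.415 * 1.22 * 1.005 * 23.7
Q = 12.059 kW

12.059


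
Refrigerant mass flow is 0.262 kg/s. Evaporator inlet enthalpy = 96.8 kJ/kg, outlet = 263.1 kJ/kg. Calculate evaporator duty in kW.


dh = 263.1 - 96.8 = 166.3 kJ/kg
Q_evap = m_dot * dh = 0.262 * 166.3
Q_evap = 43.57 kW

43.57


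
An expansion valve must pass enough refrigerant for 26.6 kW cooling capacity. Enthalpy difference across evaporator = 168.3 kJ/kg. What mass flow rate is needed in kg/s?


m_dot = Q / dh
m_dot = 26.6 / 168.3
m_dot = 0.1581 kg/s

0.1581


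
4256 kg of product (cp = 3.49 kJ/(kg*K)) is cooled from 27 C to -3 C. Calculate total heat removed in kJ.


dT = 27 - (-3) = 30 K
Q = m * cp * dT = 4256 * 3.49 * 30
Q = 445603 kJ

445603


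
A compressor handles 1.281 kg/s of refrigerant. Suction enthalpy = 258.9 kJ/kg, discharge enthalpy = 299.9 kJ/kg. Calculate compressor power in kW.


dh = 299.9 - 258.9 = 41.0 kJ/kg
W = m_dot * dh = 1.281 * 41.0 = 52.52 kW

52.52


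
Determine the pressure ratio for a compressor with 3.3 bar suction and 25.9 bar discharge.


PR = P_high / P_low
PR = 25.9 / 3.3
PR = 7.848

7.848


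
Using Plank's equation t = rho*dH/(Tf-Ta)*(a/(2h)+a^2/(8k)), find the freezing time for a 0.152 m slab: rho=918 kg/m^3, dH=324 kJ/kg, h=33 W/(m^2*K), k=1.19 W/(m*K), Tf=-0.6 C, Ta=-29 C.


dT = -0.6 - (-29) = 28.4 K
term1 = a/(2h) = 0.152/(2*33) = 0.002303030303
term2 = a^2/(8k) = 0.152^2/(8*1.19) = 0.002426890756
t = rho*dH*1000/dT * (term1 + term2)
t = 918*324*1000/28.4 * (0.002303030303 + 0.002426890756)
t = 49536 s

49536


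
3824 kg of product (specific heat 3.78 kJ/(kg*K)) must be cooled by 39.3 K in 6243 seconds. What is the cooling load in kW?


Q = m * cp * dT / t
Q = 3824 * 3.78 * 39.3 / 6243
Q = 90.993 kW

90.993


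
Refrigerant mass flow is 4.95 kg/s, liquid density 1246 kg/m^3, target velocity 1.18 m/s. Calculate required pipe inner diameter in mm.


A = m_dot / (rho * v) = 4.95 / (1246 * 1.18) = 0.003366705662 m^2
d = sqrt(4*A/pi) * 1000
d = 65.5 mm

65.5


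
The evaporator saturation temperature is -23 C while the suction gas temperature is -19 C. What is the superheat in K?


Superheat = T_suction - T_evap
Superheat = -19 - (-23)
Superheat = 4 K

4


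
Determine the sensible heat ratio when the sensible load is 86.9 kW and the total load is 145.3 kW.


SHR = Q_sensible / Q_total
SHR = 86.9 / 145.3
SHR = 0.598

0.598


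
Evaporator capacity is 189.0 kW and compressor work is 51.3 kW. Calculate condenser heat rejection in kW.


Q_cond = Q_evap + W
Q_cond = 189.0 + 51.3
Q_cond = 240.3 kW

240.3


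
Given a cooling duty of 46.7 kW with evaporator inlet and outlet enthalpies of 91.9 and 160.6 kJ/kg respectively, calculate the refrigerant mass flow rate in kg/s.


dh = 160.6 - 91.9 = 68.7 kJ/kg
m_dot = Q / dh = 46.7 / 68.7 = 0.6798 kg/s

0.6798


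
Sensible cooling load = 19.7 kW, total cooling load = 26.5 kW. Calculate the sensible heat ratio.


SHR = Q_sensible / Q_total
SHR = 19.7 / 26.5
SHR = 0.743

0.743


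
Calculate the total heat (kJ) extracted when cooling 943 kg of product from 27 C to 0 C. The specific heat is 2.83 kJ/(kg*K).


dT = 27 - (0) = 27 K
Q = m * cp * dT = 943 * 2.83 * 27
Q = 72055 kJ

72055


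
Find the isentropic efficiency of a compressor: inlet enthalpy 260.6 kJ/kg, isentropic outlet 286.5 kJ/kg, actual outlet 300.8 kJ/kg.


dh_ideal = 286.5 - 260.6 = 25.9 kJ/kg
dh_actual = 300.8 - 260.6 = 40.2 kJ/kg
eta_s = dh_ideal / dh_actual = 25.9 / 40.2
eta_s = 0.6443

0.6443


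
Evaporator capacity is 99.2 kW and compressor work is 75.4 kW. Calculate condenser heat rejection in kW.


Q_cond = Q_evap + W
Q_cond = 99.2 + 75.4
Q_cond = 174.6 kW

174.6


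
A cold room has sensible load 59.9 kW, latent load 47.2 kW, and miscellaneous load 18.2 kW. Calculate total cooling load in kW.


Q_total = Q_s + Q_l + Q_misc
Q_total = 59.9 + 47.2 + 18.2
Q_total = 125.3 kW

125.3


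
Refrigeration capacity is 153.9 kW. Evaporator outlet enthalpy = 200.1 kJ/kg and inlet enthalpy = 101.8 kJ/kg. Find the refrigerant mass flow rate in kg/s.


dh = 200.1 - 101.8 = 98.3 kJ/kg
m_dot = Q / dh = 153.9 / 98.3 = 1.5656 kg/s

1.5656


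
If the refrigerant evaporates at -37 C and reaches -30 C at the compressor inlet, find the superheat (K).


Superheat = T_suction - T_evap
Superheat = -30 - (-37)
Superheat = 7 K

7


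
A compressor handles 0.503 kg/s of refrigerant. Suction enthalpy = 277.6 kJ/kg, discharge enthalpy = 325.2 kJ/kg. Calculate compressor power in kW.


dh = 325.2 - 277.6 = 47.6 kJ/kg
W = m_dot * dh = 0.503 * 47.6 = 23.94 kW

23.94


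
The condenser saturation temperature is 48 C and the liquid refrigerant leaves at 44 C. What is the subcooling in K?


Subcooling = T_cond - T_liquid
Subcooling = 48 - 44
Subcooling = 4 K

4


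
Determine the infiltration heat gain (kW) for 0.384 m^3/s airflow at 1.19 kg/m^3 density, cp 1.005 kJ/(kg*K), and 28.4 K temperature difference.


Q = V_dot * rho * cp * dT
Q = 0.384 * 1.19 * 1.005 * 28.4
Q = 13.043 kW

13.043


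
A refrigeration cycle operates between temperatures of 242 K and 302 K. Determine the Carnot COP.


dT = 302 - 242 = 60 K
COP_carnot = T_cold / dT = 242 / 60
COP_carnot = 4.033

4.033


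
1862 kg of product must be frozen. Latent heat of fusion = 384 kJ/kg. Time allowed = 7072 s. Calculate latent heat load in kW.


Q_lat = m * h_fg / t
Q_lat = 1862 * 384 / 7072
Q_lat = 101.1 kW

101.1


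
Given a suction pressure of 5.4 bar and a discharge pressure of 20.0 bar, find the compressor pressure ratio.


PR = P_high / P_low
PR = 20.0 / 5.4
PR = 3.704

3.704


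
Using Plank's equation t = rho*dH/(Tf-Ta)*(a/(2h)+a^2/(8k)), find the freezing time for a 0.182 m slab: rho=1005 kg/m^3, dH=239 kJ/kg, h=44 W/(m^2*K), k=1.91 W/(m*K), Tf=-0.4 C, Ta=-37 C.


dT = -0.4 - (-37) = 36.6 K
term1 = a/(2h) = 0.182/(2*44) = 0.002068181818
term2 = a^2/(8k) = 0.182^2/(8*1.91) = 0.002167801047
t = rho*dH*1000/dT * (term1 + term2)
t = 1005*239*1000/36.6 * (0.002068181818 + 0.002167801047)
t = 27800 s

27800


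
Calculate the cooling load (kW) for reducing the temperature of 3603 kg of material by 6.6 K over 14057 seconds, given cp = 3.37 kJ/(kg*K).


Q = m * cp * dT / t
Q = 3603 * 3.37 * 6.6 / 14057
Q = 5.701 kW

5.701


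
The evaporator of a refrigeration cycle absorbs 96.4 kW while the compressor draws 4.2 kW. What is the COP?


COP = Q_evap / W
COP = 96.4 / 4.2
COP = 22.952

22.952


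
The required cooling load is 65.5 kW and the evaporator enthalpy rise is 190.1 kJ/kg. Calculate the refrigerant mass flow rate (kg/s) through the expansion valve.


m_dot = Q / dh
m_dot = 65.5 / 190.1
m_dot = 0.3446 kg/s

0.3446


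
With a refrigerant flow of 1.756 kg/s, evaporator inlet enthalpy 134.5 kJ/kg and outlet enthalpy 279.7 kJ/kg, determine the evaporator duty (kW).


dh = 279.7 - 134.5 = 145.2 kJ/kg
Q_evap = m_dot * dh = 1.756 * 145.2
Q_evap = 254.97 kW

254.97


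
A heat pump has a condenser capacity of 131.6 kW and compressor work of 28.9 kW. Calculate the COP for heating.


COP_hp = Q_cond / W
COP_hp = 131.6 / 28.9
COP_hp = 4.554

4.554


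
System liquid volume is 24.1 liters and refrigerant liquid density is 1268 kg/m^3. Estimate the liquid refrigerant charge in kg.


Charge = V * rho / 1000
Charge = 24.1 * 1268 / 1000
Charge = 30.56 kg

30.56


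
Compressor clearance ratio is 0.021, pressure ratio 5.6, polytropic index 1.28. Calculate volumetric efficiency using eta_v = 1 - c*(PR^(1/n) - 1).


PR^(1/n) = 5.6^(1/1.28) = 3.84168628
eta_v = 1 - 0.021 * (3.84168628 - 1)
eta_v = 0.9403

0.9403


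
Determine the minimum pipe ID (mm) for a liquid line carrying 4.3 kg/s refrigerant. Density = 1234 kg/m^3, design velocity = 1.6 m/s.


A = m_dot / (rho * v) = 4.3 / (1234 * 1.6) = 0.002177876823 m^2
d = sqrt(4*A/pi) * 1000
d = 52.7 mm

52.7


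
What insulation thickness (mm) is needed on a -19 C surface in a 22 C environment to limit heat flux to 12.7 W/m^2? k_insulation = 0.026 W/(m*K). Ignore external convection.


dT = 22 - (-19) = 41 K
thickness = k * dT / q_max * 1000
thickness = 0.026 * 41 / 12.7 * 1000
thickness = 83.9 mm

83.9


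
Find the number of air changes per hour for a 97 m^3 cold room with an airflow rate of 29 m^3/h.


ACH = flow / volume
ACH = 29 / 97
ACH = 0.299

0.299


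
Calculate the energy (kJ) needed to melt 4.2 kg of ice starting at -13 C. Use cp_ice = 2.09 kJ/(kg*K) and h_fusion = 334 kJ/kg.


Sensible heat = cp * dT = 2.09 * 13 = 27.17 kJ/kg
Total per kg = 27.17 + 334 = 361.17 kJ/kg
Q = m * total = 4.2 * 361.17
Q = 1516.9 kJ

1516.9


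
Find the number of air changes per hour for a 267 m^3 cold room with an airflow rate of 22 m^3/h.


ACH = flow / volume
ACH = 22 / 267
ACH = 0.082

0.082


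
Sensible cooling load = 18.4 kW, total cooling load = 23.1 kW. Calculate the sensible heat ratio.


SHR = Q_sensible / Q_total
SHR = 18.4 / 23.1
SHR = 0.797

0.797


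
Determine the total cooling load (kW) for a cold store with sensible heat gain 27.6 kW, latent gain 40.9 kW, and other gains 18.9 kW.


Q_total = Q_s + Q_l + Q_misc
Q_total = 27.6 + 40.9 + 18.9
Q_total = 87.4 kW

87.4


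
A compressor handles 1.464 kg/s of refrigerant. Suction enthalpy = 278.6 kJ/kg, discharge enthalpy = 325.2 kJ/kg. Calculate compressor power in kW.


dh = 325.2 - 278.6 = 46.6 kJ/kg
W = m_dot * dh = 1.464 * 46.6 = 68.22 kW

68.22


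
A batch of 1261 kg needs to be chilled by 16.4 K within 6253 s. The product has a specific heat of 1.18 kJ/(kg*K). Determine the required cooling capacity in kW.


Q = m * cp * dT / t
Q = 1261 * 1.18 * 16.4 / 6253
Q = 3.903 kW

3.903


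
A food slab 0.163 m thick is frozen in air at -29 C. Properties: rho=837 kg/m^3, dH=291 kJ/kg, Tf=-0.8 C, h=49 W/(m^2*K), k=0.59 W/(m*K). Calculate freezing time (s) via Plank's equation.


dT = -0.8 - (-29) = 28.2 K
term1 = a/(2h) = 0.163/(2*49) = 0.001663265306
term2 = a^2/(8k) = 0.163^2/(8*0.59) = 0.005629025424
t = rho*dH*1000/dT * (term1 + term2)
t = 837*291*1000/28.2 * (0.001663265306 + 0.005629025424)
t = 62984 s

62984


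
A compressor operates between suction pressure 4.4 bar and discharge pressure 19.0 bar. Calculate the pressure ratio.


PR = P_high / P_low
PR = 19.0 / 4.4
PR = 4.318

4.318


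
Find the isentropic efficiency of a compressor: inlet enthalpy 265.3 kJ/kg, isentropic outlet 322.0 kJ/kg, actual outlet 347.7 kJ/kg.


dh_ideal = 322.0 - 265.3 = 56.7 kJ/kg
dh_actual = 347.7 - 265.3 = 82.4 kJ/kg
eta_s = dh_ideal / dh_actual = 56.7 / 82.4
eta_s = 0.6881

0.6881


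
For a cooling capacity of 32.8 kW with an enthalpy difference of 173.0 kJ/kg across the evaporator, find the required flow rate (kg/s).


m_dot = Q / dh
m_dot = 32.8 / 173.0
m_dot = 0.1896 kg/s

0.1896


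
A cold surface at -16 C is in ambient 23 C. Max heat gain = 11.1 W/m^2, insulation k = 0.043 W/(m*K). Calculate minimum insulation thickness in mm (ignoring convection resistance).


dT = 23 - (-16) = 39 K
thickness = k * dT / q_max * 1000
thickness = 0.043 * 39 / 11.1 * 1000
thickness = 151.1 mm

151.1


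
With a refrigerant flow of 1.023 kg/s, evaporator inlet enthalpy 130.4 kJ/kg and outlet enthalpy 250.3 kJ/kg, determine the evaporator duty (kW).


dh = 250.3 - 130.4 = 119.9 kJ/kg
Q_evap = m_dot * dh = 1.023 * 119.9
Q_evap = 122.66 kW

122.66


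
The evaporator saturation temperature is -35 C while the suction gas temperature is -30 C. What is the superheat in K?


Superheat = T_suction - T_evap
Superheat = -30 - (-35)
Superheat = 5 K

5


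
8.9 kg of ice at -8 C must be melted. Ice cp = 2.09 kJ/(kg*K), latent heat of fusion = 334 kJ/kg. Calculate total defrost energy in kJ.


Sensible heat = cp * dT = 2.09 * 8 = 16.72 kJ/kg
Total per kg = 16.72 + 334 = 350.72 kJ/kg
Q = m * total = 8.9 * 350.72
Q = 3121.4 kJ

3121.4


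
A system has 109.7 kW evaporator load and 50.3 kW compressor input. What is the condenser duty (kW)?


Q_cond = Q_evap + W
Q_cond = 109.7 + 50.3
Q_cond = 160.0 kW

160.0


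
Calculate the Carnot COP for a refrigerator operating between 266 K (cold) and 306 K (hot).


dT = 306 - 266 = 40 K
COP_carnot = T_cold / dT = 266 / 40
COP_carnot = 6.65

6.65


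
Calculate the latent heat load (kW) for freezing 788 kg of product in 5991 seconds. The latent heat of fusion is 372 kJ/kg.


Q_lat = m * h_fg / t
Q_lat = 788 * 372 / 5991
Q_lat = 48.93 kW

48.93


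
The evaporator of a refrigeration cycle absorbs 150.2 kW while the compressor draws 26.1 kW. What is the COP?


COP = Q_evap / W
COP = 150.2 / 26.1
COP = 5.755

5.755


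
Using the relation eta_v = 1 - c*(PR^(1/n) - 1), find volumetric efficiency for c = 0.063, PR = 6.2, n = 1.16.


PR^(1/n) = 6.2^(1/1.16) = 4.82054658
eta_v = 1 - 0.063 * (4.82054658 - 1)
eta_v = 0.7593

0.7593


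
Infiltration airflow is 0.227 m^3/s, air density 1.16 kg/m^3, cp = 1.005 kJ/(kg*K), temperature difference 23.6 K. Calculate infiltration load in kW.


Q = V_dot * rho * cp * dT
Q = 0.227 * 1.16 * 1.005 * 23.6
Q = 6.245 kW

6.245


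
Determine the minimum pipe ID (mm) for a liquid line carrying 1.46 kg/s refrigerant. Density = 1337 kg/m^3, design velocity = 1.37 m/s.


A = m_dot / (rho * v) = 1.46 / (1337 * 1.37) = 0.0007970781082 m^2
d = sqrt(4*A/pi) * 1000
d = 31.9 mm

31.9


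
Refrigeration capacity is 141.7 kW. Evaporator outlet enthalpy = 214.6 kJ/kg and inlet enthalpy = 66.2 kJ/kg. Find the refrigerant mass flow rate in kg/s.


dh = 214.6 - 66.2 = 148.4 kJ/kg
m_dot = Q / dh = 141.7 / 148.4 = 0.9549 kg/s

0.9549


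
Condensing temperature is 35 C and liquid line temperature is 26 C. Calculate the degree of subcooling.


Subcooling = T_cond - T_liquid
Subcooling = 35 - 26
Subcooling = 9 K

9


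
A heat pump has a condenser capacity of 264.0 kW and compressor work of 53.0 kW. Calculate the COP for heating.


COP_hp = Q_cond / W
COP_hp = 264.0 / 53.0
COP_hp = 4.981

4.981


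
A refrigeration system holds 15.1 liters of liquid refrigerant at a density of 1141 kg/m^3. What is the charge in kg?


Charge = V * rho / 1000
Charge = 15.1 * 1141 / 1000
Charge = 17.23 kg

17.23


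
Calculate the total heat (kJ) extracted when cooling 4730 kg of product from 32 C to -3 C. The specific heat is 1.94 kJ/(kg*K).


dT = 32 - (-3) = 35 K
Q = m * cp * dT = 4730 * 1.94 * 35
Q = 321167 kJ

321167


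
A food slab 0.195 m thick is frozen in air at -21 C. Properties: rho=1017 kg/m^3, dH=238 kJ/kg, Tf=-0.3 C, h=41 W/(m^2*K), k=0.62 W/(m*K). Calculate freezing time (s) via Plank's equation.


dT = -0.3 - (-21) = 20.7 K
term1 = a/(2h) = 0.195/(2*41) = 0.00237804878
term2 = a^2/(8k) = 0.195^2/(8*0.62) = 0.007666330645
t = rho*dH*1000/dT * (term1 + term2)
t = 1017*238*1000/20.7 * (0.00237804878 + 0.007666330645)
t = 117449 s

117449


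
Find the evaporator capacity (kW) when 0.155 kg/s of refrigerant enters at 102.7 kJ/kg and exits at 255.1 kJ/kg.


dh = 255.1 - 102.7 = 152.4 kJ/kg
Q_evap = m_dot * dh = 0.155 * 152.4
Q_evap = 23.62 kW

23.62


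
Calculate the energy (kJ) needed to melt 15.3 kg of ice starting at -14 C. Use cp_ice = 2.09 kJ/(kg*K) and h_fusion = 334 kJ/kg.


Sensible heat = cp * dT = 2.09 * 14 = 29.26 kJ/kg
Total per kg = 29.26 + 334 = 363.26 kJ/kg
Q = m * total = 15.3 * 363.26
Q = 5557.9 kJ

5557.9


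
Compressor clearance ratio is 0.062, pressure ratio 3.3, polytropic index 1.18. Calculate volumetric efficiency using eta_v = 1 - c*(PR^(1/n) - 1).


PR^(1/n) = 3.3^(1/1.18) = 2.75054398
eta_v = 1 - 0.062 * (2.75054398 - 1)
eta_v = 0.8915

0.8915


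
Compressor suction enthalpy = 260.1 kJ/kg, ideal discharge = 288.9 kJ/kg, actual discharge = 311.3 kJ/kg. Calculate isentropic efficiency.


dh_ideal = 288.9 - 260.1 = 28.8 kJ/kg
dh_actual = 311.3 - 260.1 = 51.2 kJ/kg
eta_s = dh_ideal / dh_actual = 28.8 / 51.2
eta_s = 0.5625

0.5625


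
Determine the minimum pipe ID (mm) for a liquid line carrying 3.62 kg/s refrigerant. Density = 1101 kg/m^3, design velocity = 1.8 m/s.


A = m_dot / (rho * v) = 3.62 / (1101 * 1.8) = 0.001826622263 m^2
d = sqrt(4*A/pi) * 1000
d = 48.2 mm

48.2


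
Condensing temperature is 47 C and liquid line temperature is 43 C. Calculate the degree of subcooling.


Subcooling = T_cond - T_liquid
Subcooling = 47 - 43
Subcooling = 4 K

4


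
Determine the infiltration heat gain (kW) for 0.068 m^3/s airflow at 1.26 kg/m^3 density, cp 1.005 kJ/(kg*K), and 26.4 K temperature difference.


Q = V_dot * rho * cp * dT
Q = 0.068 * 1.26 * 1.005 * 26.4
Q = 2.273 kW

2.273


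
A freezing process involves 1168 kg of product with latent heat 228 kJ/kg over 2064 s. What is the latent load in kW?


Q_lat = m * h_fg / t
Q_lat = 1168 * 228 / 2064
Q_lat = 129.02 kW

129.02


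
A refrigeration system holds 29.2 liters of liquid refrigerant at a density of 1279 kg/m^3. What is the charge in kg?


Charge = V * rho / 1000
Charge = 29.2 * 1279 / 1000
Charge = 37.35 kg

37.35


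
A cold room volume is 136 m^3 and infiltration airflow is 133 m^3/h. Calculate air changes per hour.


ACH = flow / volume
ACH = 133 / 136
ACH = 0.978

0.978


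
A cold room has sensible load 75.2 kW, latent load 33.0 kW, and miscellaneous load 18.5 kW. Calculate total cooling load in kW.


Q_total = Q_s + Q_l + Q_misc
Q_total = 75.2 + 33.0 + 18.5
Q_total = 126.7 kW

126.7


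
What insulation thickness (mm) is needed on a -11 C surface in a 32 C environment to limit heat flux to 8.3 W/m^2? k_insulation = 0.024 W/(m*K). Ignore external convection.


dT = 32 - (-11) = 43 K
thickness = k * dT / q_max * 1000
thickness = 0.024 * 43 / 8.3 * 1000
thickness = 124.3 mm

124.3


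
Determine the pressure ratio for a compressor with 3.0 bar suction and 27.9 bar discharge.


PR = P_high / P_low
PR = 27.9 / 3.0
PR = 9.3

9.3


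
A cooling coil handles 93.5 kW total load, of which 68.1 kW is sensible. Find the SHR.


SHR = Q_sensible / Q_total
SHR = 68.1 / 93.5
SHR = 0.728

0.728


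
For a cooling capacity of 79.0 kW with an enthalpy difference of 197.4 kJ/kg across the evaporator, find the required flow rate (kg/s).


m_dot = Q / dh
m_dot = 79.0 / 197.4
m_dot = 0.4002 kg/s

0.4002


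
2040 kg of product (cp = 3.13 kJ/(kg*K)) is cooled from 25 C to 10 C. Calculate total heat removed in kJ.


dT = 25 - (10) = 15 K
Q = m * cp * dT = 2040 * 3.13 * 15
Q = 95778 kJ

95778


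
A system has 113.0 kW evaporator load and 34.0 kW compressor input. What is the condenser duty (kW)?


Q_cond = Q_evap + W
Q_cond = 113.0 + 34.0
Q_cond = 147.0 kW

147.0


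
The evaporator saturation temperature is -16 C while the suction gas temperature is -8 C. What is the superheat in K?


Superheat = T_suction - T_evap
Superheat = -8 - (-16)
Superheat = 8 K

8


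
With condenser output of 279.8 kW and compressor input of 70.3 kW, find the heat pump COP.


COP_hp = Q_cond / W
COP_hp = 279.8 / 70.3
COP_hp = 3.98

3.98


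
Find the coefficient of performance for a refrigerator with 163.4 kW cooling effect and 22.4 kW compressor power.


COP = Q_evap / W
COP = 163.4 / 22.4
COP = 7.295

7.295


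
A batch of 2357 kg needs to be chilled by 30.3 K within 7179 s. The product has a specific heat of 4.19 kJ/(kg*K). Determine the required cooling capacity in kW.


Q = m * cp * dT / t
Q = 2357 * 4.19 * 30.3 / 7179
Q = 41.682 kW

41.682


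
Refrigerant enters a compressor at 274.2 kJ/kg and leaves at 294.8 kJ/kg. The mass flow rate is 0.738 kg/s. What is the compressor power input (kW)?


dh = 294.8 - 274.2 = 20.6 kJ/kg
W = m_dot * dh = 0.738 * 20.6 = 15.2 kW

15.2


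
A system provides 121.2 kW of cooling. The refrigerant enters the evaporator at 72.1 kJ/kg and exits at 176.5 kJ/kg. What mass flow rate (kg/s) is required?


dh = 176.5 - 72.1 = 104.4 kJ/kg
m_dot = Q / dh = 121.2 / 104.4 = 1.1609 kg/s

1.1609


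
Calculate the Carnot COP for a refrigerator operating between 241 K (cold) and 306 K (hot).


dT = 306 - 241 = 65 K
COP_carnot = T_cold / dT = 241 / 65
COP_carnot = 3.708

3.708


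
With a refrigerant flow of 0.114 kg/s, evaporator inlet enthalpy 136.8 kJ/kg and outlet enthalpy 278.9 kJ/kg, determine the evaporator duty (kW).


dh = 278.9 - 136.8 = 142.1 kJ/kg
Q_evap = m_dot * dh = 0.114 * 142.1
Q_evap = 16.2 kW

16.2


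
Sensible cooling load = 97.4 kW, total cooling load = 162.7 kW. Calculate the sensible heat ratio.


SHR = Q_sensible / Q_total
SHR = 97.4 / 162.7
SHR = 0.599

0.599


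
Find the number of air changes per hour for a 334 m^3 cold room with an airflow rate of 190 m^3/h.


ACH = flow / volume
ACH = 190 / 334
ACH = 0.569

0.569


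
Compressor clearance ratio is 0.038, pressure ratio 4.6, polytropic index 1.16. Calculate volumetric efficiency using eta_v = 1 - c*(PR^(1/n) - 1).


PR^(1/n) = 4.6^(1/1.16) = 3.72685897
eta_v = 1 - 0.038 * (3.72685897 - 1)
eta_v = 0.8964

0.8964


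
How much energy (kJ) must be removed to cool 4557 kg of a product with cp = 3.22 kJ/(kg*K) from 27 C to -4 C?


dT = 27 - (-4) = 31 K
Q = m * cp * dT = 4557 * 3.22 * 31
Q = 454880 kJ

454880


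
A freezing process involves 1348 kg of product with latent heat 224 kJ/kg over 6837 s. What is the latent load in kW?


Q_lat = m * h_fg / t
Q_lat = 1348 * 224 / 6837
Q_lat = 44.16 kW

44.16


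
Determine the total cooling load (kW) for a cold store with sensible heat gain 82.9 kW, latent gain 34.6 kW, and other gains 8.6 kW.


Q_total = Q_s + Q_l + Q_misc
Q_total = 82.9 + 34.6 + 8.6
Q_total = 126.1 kW

126.1


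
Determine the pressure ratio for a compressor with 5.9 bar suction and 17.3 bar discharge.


PR = P_high / P_low
PR = 17.3 / 5.9
PR = 2.932

2.932


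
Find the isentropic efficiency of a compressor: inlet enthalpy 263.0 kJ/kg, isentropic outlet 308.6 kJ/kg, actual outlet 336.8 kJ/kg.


dh_ideal = 308.6 - 263.0 = 45.6 kJ/kg
dh_actual = 336.8 - 263.0 = 73.8 kJ/kg
eta_s = dh_ideal / dh_actual = 45.6 / 73.8
eta_s = 0.6179

0.6179


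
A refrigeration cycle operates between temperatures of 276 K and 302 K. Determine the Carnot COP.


dT = 302 - 276 = 26 K
COP_carnot = T_cold / dT = 276 / 26
COP_carnot = 10.615

10.615


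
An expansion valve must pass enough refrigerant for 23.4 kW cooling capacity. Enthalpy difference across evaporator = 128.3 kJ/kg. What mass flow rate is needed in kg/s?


m_dot = Q / dh
m_dot = 23.4 / 128.3
m_dot = 0.1824 kg/s

0.1824


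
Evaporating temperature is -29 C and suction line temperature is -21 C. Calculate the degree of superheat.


Superheat = T_suction - T_evap
Superheat = -21 - (-29)
Superheat = 8 K

8


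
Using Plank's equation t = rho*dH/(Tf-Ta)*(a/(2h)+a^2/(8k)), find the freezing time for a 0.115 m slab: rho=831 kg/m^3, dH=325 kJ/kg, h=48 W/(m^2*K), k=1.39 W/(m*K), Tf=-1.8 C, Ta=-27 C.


dT = -1.8 - (-27) = 25.2 K
term1 = a/(2h) = 0.115/(2*48) = 0.001197916667
term2 = a^2/(8k) = 0.115^2/(8*1.39) = 0.001189298561
t = rho*dH*1000/dT * (term1 + term2)
t = 831*325*1000/25.2 * (0.001197916667 + 0.001189298561)
t = 25584 s

25584


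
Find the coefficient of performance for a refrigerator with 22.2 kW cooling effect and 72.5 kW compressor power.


COP = Q_evap / W
COP = 22.2 / 72.5
COP = 0.306

0.306


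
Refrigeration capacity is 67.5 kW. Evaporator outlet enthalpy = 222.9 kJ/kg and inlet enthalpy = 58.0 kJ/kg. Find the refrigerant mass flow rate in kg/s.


dh = 222.9 - 58.0 = 164.9 kJ/kg
m_dot = Q / dh = 67.5 / 164.9 = 0.4093 kg/s

0.4093


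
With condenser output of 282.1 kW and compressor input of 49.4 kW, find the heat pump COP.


COP_hp = Q_cond / W
COP_hp = 282.1 / 49.4
COP_hp = 5.711

5.711


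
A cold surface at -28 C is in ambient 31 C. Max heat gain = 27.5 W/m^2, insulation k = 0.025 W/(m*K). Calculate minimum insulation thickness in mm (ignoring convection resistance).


dT = 31 - (-28) = 59 K
thickness = k * dT / q_max * 1000
thickness = 0.025 * 59 / 27.5 * 1000
thickness = 53.6 mm

53.6


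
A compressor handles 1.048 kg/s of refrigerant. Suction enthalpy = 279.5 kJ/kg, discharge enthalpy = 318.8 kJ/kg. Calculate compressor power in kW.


dh = 318.8 - 279.5 = 39.3 kJ/kg
W = m_dot * dh = 1.048 * 39.3 = 41.19 kW

41.19


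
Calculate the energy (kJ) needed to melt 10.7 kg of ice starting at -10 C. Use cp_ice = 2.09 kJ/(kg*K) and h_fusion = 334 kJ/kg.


Sensible heat = cp * dT = 2.09 * 10 = 20.9 kJ/kg
Total per kg = 20.9 + 334 = 354.9 kJ/kg
Q = m * total = 10.7 * 354.9
Q = 3797.4 kJ

3797.4


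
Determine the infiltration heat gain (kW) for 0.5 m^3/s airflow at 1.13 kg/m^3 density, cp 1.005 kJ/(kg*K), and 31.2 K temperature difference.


Q = V_dot * rho * cp * dT
Q = 0.5 * 1.13 * 1.005 * 31.2
Q = 17.716 kW

17.716


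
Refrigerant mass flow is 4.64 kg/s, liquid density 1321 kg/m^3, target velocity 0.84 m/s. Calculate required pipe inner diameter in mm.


A = m_dot / (rho * v) = 4.64 / (1321 * 0.84) = 0.004181536354 m^2
d = sqrt(4*A/pi) * 1000
d = 73.0 mm

73.0


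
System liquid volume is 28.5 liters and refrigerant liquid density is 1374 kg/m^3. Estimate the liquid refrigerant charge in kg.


Charge = V * rho / 1000
Charge = 28.5 * 1374 / 1000
Charge = 39.16 kg

39.16


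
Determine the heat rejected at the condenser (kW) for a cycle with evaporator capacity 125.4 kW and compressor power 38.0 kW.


Q_cond = Q_evap + W
Q_cond = 125.4 + 38.0
Q_cond = 163.4 kW

163.4
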